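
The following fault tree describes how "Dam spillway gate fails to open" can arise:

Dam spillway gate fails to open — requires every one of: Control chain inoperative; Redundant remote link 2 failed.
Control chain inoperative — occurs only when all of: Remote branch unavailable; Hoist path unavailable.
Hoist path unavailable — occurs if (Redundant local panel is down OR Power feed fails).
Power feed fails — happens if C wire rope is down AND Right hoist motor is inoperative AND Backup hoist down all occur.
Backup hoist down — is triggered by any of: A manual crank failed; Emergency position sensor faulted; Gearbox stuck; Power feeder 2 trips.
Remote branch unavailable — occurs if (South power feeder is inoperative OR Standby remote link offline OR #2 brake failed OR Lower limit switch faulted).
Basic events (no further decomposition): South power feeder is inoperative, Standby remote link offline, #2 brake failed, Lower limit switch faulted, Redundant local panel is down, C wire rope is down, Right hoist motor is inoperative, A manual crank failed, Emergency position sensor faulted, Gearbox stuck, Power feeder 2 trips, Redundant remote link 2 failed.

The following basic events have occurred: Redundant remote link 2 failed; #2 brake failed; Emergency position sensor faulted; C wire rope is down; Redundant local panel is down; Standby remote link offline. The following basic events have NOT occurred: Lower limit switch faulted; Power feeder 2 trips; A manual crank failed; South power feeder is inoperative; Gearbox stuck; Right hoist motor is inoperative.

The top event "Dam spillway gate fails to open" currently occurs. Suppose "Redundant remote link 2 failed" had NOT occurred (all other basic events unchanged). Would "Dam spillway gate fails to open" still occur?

Counterfactual: set "Redundant remote link 2 failed" to not occurred.
Remote branch unavailable [OR]: South power feeder is inoperative=not, Standby remote link offline=occurs, #2 brake failed=occurs, Lower limit switch faulted=not → at least one input occurs → occurs.
Backup hoist down [OR]: A manual crank failed=not, Emergency position sensor faulted=occurs, Gearbox stuck=not, Power feeder 2 trips=not → at least one input occurs → occurs.
Power feed fails [AND]: C wire rope is down=occurs, Right hoist motor is inoperative=not, Backup hoist down=occurs → not all inputs occur → does not occur.
Hoist path unavailable [OR]: Redundant local panel is down=occurs, Power feed fails=not → at least one input occurs → occurs.
Control chain inoperative [AND]: Remote branch unavailable=occurs, Hoist path unavailable=occurs → all inputs occur → occurs.
Dam spillway gate fails to open [AND]: Control chain inoperative=occurs, Redundant remote link 2 failed=not → not all inputs occur → does not occur.

No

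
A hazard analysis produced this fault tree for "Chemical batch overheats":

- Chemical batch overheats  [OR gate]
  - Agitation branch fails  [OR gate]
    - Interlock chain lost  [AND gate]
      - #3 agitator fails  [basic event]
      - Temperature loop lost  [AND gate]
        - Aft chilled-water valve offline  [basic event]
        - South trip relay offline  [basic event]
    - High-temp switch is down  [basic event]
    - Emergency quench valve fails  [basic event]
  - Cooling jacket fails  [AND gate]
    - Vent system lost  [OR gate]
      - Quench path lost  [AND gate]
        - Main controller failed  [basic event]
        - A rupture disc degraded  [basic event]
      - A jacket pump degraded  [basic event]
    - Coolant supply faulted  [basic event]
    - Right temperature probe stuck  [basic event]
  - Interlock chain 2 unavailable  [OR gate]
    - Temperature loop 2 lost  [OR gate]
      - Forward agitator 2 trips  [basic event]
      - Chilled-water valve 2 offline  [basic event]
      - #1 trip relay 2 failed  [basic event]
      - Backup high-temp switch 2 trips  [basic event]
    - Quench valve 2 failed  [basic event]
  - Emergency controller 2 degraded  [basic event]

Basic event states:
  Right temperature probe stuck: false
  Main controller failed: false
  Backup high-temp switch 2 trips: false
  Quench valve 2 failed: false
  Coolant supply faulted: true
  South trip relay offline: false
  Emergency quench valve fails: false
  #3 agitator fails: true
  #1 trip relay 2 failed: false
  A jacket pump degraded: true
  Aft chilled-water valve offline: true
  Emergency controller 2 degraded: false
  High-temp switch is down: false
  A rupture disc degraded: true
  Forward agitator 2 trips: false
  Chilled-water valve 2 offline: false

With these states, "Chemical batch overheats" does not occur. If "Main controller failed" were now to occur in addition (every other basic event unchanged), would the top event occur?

Counterfactual: set "Main controller failed" to occurred.
Temperature loop lost [AND]: Aft chilled-water valve offline=occurs, South trip relay offline=not → not all inputs occur → does not occur.
Interlock chain lost [AND]: #3 agitator fails=occurs, Temperature loop lost=not → not all inputs occur → does not occur.
Agitation branch fails [OR]: Interlock chain lost=not, High-temp switch is down=not, Emergency quench valve fails=not → no input occurs → does not occur.
Quench path lost [AND]: Main controller failed=occurs, A rupture disc degraded=occurs → all inputs occur → occurs.
Vent system lost [OR]: Quench path lost=occurs, A jacket pump degraded=occurs → at least one input occurs → occurs.
Cooling jacket fails [AND]: Vent system lost=occurs, Coolant supply faulted=occurs, Right temperature probe stuck=not → not all inputs occur → does not occur.
Temperature loop 2 lost [OR]: Forward agitator 2 trips=not, Chilled-water valve 2 offline=not, #1 trip relay 2 failed=not, Backup high-temp switch 2 trips=not → no input occurs → does not occur.
Interlock chain 2 unavailable [OR]: Temperature loop 2 lost=not, Quench valve 2 failed=not → no input occurs → does not occur.
Chemical batch overheats [OR]: Agitation branch fails=not, Cooling jacket fails=not, Interlock chain 2 unavailable=not, Emergency controller 2 degraded=not → no input occurs → does not occur.

No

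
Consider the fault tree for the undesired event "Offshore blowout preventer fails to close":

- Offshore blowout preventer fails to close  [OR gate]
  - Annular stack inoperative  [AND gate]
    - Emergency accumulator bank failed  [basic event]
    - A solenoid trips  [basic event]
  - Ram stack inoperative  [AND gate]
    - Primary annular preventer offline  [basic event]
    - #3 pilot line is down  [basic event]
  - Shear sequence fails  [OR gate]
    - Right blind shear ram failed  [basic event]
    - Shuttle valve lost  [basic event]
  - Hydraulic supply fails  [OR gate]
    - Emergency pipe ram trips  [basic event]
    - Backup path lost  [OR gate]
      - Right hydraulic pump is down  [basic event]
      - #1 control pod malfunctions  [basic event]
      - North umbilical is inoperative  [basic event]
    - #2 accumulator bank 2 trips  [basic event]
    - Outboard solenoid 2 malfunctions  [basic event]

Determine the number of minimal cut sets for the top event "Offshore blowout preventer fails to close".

10

Annular stack inoperative [AND]: one cut set from each child combined → 1 × 1 = 1 cut set(s).
Ram stack inoperative [AND]: one cut set from each child combined → 1 × 1 = 1 cut set(s).
Shear sequence fails [OR]: union of children's cut sets → 2 cut set(s).
Backup path lost [OR]: union of children's cut sets → 3 cut set(s).
Hydraulic supply fails [OR]: union of children's cut sets → 6 cut set(s).
Offshore blowout preventer fails to close [OR]: union of children's cut sets → 10 cut set(s).
Minimal cut sets: {A solenoid trips, Emergency accumulator bank failed}; {#3 pilot line is down, Primary annular preventer offline}; {Right blind shear ram failed}; {Shuttle valve lost}; {Emergency pipe ram trips}; {Right hydraulic pump is down}; {#1 control pod malfunctions}; {North umbilical is inoperative}; {#2 accumulator bank 2 trips}; {Outboard solenoid 2 malfunctions}.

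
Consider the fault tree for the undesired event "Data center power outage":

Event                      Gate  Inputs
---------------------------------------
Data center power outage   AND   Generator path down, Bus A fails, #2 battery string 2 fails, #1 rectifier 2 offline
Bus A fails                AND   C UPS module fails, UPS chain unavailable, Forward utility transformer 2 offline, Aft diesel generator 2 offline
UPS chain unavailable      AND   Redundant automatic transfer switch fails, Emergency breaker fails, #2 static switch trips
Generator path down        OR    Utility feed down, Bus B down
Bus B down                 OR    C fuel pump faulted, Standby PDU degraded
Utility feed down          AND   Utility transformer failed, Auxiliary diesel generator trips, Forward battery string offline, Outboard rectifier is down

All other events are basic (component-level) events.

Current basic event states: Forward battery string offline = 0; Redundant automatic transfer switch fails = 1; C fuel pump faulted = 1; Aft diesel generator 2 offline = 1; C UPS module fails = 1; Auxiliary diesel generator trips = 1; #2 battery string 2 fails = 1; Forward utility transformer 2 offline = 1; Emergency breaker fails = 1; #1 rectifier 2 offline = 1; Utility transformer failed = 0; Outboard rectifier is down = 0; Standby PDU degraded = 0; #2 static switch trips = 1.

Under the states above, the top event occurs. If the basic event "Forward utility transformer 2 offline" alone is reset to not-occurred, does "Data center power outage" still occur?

Counterfactual: set "Forward utility transformer 2 offline" to not occurred.
Utility feed down [AND]: Utility transformer failed=not, Auxiliary diesel generator trips=occurs, Forward battery string offline=not, Outboard rectifier is down=not → not all inputs occur → does not occur.
Bus B down [OR]: C fuel pump faulted=occurs, Standby PDU degraded=not → at least one input occurs → occurs.
Generator path down [OR]: Utility feed down=not, Bus B down=occurs → at least one input occurs → occurs.
UPS chain unavailable [AND]: Redundant automatic transfer switch fails=occurs, Emergency breaker fails=occurs, #2 static switch trips=occurs → all inputs occur → occurs.
Bus A fails [AND]: C UPS module fails=occurs, UPS chain unavailable=occurs, Forward utility transformer 2 offline=not, Aft diesel generator 2 offline=occurs → not all inputs occur → does not occur.
Data center power outage [AND]: Generator path down=occurs, Bus A fails=not, #2 battery string 2 fails=occurs, #1 rectifier 2 offline=occurs → not all inputs occur → does not occur.

No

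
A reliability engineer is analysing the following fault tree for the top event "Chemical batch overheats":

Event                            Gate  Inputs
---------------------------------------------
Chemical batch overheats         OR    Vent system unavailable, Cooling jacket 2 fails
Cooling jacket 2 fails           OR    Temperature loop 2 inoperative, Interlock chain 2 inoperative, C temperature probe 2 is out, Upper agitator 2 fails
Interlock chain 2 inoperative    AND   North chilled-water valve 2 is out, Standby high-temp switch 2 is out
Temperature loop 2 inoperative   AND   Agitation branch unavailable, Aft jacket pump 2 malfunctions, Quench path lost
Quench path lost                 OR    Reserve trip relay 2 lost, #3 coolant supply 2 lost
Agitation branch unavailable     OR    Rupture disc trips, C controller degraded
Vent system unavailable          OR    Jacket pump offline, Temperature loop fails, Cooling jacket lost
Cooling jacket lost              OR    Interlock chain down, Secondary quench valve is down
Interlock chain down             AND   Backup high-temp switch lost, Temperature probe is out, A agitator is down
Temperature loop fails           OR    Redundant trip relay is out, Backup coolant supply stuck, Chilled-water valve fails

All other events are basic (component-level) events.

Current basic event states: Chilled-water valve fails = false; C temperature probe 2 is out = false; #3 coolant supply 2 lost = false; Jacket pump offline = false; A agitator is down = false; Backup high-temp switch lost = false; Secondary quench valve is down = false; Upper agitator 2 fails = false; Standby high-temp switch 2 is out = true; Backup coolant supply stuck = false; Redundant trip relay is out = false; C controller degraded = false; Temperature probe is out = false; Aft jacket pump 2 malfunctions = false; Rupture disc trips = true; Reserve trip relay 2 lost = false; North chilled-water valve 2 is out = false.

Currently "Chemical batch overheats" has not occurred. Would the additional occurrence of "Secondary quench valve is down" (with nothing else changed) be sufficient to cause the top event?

Yes

Counterfactual: set "Secondary quench valve is down" to occurred.
Temperature loop fails [OR]: Redundant trip relay is out=not, Backup coolant supply stuck=not, Chilled-water valve fails=not → no input occurs → does not occur.
Interlock chain down [AND]: Backup high-temp switch lost=not, Temperature probe is out=not, A agitator is down=not → not all inputs occur → does not occur.
Cooling jacket lost [OR]: Interlock chain down=not, Secondary quench valve is down=occurs → at least one input occurs → occurs.
Vent system unavailable [OR]: Jacket pump offline=not, Temperature loop fails=not, Cooling jacket lost=occurs → at least one input occurs → occurs.
Agitation branch unavailable [OR]: Rupture disc trips=occurs, C controller degraded=not → at least one input occurs → occurs.
Quench path lost [OR]: Reserve trip relay 2 lost=not, #3 coolant supply 2 lost=not → no input occurs → does not occur.
Temperature loop 2 inoperative [AND]: Agitation branch unavailable=occurs, Aft jacket pump 2 malfunctions=not, Quench path lost=not → not all inputs occur → does not occur.
Interlock chain 2 inoperative [AND]: North chilled-water valve 2 is out=not, Standby high-temp switch 2 is out=occurs → not all inputs occur → does not occur.
Cooling jacket 2 fails [OR]: Temperature loop 2 inoperative=not, Interlock chain 2 inoperative=not, C temperature probe 2 is out=not, Upper agitator 2 fails=not → no input occurs → does not occur.
Chemical batch overheats [OR]: Vent system unavailable=occurs, Cooling jacket 2 fails=not → at least one input occurs → occurs.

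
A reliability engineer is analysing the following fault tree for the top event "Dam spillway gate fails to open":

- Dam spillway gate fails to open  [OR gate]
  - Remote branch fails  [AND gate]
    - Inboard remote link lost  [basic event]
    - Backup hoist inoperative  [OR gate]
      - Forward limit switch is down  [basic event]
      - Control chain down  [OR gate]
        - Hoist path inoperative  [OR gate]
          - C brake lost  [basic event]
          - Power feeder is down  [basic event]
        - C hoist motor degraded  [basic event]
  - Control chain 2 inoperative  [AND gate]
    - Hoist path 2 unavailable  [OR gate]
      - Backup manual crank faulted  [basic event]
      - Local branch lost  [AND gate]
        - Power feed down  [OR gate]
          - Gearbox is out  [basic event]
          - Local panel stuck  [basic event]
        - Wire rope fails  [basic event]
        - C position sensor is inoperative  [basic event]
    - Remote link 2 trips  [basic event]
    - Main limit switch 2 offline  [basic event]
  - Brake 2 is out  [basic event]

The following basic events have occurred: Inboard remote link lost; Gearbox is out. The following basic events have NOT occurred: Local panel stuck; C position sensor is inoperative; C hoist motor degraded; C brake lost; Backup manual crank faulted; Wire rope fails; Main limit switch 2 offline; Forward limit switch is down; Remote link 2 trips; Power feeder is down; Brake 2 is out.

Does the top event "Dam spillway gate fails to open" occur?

No

Hoist path inoperative [OR]: C brake lost=not, Power feeder is down=not → no input occurs → does not occur.
Control chain down [OR]: Hoist path inoperative=not, C hoist motor degraded=not → no input occurs → does not occur.
Backup hoist inoperative [OR]: Forward limit switch is down=not, Control chain down=not → no input occurs → does not occur.
Remote branch fails [AND]: Inboard remote link lost=occurs, Backup hoist inoperative=not → not all inputs occur → does not occur.
Power feed down [OR]: Gearbox is out=occurs, Local panel stuck=not → at least one input occurs → occurs.
Local branch lost [AND]: Power feed down=occurs, Wire rope fails=not, C position sensor is inoperative=not → not all inputs occur → does not occur.
Hoist path 2 unavailable [OR]: Backup manual crank faulted=not, Local branch lost=not → no input occurs → does not occur.
Control chain 2 inoperative [AND]: Hoist path 2 unavailable=not, Remote link 2 trips=not, Main limit switch 2 offline=not → not all inputs occur → does not occur.
Dam spillway gate fails to open [OR]: Remote branch fails=not, Control chain 2 inoperative=not, Brake 2 is out=not → no input occurs → does not occur.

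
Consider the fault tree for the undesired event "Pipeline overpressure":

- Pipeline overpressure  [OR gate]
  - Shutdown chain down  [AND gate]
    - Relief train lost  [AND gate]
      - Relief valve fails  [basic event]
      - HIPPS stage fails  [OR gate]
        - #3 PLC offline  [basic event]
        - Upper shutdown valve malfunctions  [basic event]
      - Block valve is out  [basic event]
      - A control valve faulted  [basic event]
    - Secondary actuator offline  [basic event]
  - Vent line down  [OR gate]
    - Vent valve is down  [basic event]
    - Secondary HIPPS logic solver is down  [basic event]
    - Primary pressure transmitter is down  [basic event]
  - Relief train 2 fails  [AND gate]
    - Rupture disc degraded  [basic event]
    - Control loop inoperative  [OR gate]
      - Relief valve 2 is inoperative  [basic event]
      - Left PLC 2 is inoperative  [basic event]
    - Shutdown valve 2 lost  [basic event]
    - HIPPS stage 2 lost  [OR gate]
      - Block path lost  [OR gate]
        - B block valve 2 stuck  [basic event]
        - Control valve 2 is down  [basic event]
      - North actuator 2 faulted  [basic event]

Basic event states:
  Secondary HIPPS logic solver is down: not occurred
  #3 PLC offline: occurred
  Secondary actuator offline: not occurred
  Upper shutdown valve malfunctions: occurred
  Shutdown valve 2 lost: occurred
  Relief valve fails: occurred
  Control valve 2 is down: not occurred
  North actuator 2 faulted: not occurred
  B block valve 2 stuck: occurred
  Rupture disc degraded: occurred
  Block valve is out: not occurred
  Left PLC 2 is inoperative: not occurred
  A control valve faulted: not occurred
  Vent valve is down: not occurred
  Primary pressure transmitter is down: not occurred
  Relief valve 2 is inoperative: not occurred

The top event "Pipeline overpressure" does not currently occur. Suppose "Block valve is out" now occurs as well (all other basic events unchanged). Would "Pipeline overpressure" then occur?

No

Counterfactual: set "Block valve is out" to occurred.
HIPPS stage fails [OR]: #3 PLC offline=occurs, Upper shutdown valve malfunctions=occurs → at least one input occurs → occurs.
Relief train lost [AND]: Relief valve fails=occurs, HIPPS stage fails=occurs, Block valve is out=occurs, A control valve faulted=not → not all inputs occur → does not occur.
Shutdown chain down [AND]: Relief train lost=not, Secondary actuator offline=not → not all inputs occur → does not occur.
Vent line down [OR]: Vent valve is down=not, Secondary HIPPS logic solver is down=not, Primary pressure transmitter is down=not → no input occurs → does not occur.
Control loop inoperative [OR]: Relief valve 2 is inoperative=not, Left PLC 2 is inoperative=not → no input occurs → does not occur.
Block path lost [OR]: B block valve 2 stuck=occurs, Control valve 2 is down=not → at least one input occurs → occurs.
HIPPS stage 2 lost [OR]: Block path lost=occurs, North actuator 2 faulted=not → at least one input occurs → occurs.
Relief train 2 fails [AND]: Rupture disc degraded=occurs, Control loop inoperative=not, Shutdown valve 2 lost=occurs, HIPPS stage 2 lost=occurs → not all inputs occur → does not occur.
Pipeline overpressure [OR]: Shutdown chain down=not, Vent line down=not, Relief train 2 fails=not → no input occurs → does not occur.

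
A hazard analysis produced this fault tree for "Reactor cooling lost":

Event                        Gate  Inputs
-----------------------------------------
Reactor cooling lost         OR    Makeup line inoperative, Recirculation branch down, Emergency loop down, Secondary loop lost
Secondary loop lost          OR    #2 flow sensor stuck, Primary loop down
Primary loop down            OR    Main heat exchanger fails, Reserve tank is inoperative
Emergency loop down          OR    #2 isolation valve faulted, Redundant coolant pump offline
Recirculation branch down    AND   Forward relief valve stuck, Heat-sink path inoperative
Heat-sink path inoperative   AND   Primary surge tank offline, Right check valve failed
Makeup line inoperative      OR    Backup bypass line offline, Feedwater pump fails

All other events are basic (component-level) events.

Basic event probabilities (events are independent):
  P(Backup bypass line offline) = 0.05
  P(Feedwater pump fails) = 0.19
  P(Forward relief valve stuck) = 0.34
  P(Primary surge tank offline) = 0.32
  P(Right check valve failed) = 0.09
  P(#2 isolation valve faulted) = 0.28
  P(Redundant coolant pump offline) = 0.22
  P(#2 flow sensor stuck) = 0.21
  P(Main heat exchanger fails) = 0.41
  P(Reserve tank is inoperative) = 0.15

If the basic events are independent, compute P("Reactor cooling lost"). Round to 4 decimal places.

0.8305

P(Makeup line inoperative) [OR] = 1 − (1−0.05) × (1−0.19) = 0.230500
P(Heat-sink path inoperative) [AND] = 0.32 × 0.09 = 0.028800
P(Recirculation branch down) [AND] = 0.34 × 0.028800 = 0.009792
P(Emergency loop down) [OR] = 1 − (1−0.28) × (1−0.22) = 0.438400
P(Primary loop down) [OR] = 1 − (1−0.41) × (1−0.15) = 0.498500
P(Secondary loop lost) [OR] = 1 − (1−0.21) × (1−0.498500) = 0.603815
P(Reactor cooling lost) [OR] = 1 − (1−0.230500) × (1−0.009792) × (1−0.438400) × (1−0.603815) = 0.830465
Rounded to 4 decimal places: P(Reactor cooling lost) ≈ 0.8305.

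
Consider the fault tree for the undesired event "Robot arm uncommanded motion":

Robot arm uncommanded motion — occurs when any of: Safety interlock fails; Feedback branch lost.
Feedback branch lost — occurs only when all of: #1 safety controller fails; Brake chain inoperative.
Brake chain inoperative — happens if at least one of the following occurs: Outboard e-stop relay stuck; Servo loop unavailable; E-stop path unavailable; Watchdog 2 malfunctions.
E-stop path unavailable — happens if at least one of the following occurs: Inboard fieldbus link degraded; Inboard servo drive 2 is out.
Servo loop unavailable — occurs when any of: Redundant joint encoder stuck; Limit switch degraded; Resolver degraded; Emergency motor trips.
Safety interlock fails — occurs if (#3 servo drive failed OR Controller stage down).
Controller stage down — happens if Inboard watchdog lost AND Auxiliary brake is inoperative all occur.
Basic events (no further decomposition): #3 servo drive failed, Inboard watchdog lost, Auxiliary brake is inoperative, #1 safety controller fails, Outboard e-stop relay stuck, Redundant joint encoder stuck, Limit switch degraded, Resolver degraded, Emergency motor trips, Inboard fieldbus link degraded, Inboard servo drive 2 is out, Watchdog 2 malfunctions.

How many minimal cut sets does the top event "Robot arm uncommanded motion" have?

10

Controller stage down [AND]: one cut set from each child combined → 1 × 1 = 1 cut set(s).
Safety interlock fails [OR]: union of children's cut sets → 2 cut set(s).
Servo loop unavailable [OR]: union of children's cut sets → 4 cut set(s).
E-stop path unavailable [OR]: union of children's cut sets → 2 cut set(s).
Brake chain inoperative [OR]: union of children's cut sets → 8 cut set(s).
Feedback branch lost [AND]: one cut set from each child combined → 1 × 8 = 8 cut set(s).
Robot arm uncommanded motion [OR]: union of children's cut sets → 10 cut set(s).
Minimal cut sets: {#3 servo drive failed}; {Auxiliary brake is inoperative, Inboard watchdog lost}; {#1 safety controller fails, Outboard e-stop relay stuck}; {#1 safety controller fails, Redundant joint encoder stuck}; {#1 safety controller fails, Limit switch degraded}; {#1 safety controller fails, Resolver degraded}; {#1 safety controller fails, Emergency motor trips}; {#1 safety controller fails, Inboard fieldbus link degraded}; {#1 safety controller fails, Inboard servo drive 2 is out}; {#1 safety controller fails, Watchdog 2 malfunctions}.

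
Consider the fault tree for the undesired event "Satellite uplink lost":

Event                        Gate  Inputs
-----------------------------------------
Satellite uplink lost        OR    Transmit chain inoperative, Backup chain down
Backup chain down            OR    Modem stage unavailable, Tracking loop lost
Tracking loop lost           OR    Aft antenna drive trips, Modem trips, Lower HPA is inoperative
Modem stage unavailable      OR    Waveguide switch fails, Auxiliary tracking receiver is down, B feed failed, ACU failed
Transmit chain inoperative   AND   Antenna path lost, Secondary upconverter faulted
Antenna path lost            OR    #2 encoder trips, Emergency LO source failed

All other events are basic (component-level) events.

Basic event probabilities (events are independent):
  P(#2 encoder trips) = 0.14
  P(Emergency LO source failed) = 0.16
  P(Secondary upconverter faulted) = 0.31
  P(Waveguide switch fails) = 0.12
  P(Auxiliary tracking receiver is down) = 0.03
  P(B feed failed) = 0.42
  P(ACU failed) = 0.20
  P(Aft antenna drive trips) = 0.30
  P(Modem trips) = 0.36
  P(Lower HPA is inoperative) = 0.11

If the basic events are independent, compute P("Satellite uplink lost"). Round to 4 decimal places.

P(Antenna path lost) [OR] = 1 − (1−0.14) × (1−0.16) = 0.277600
P(Transmit chain inoperative) [AND] = 0.277600 × 0.31 = 0.086056
P(Modem stage unavailable) [OR] = 1 − (1−0.12) × (1−0.03) × (1−0.42) × (1−0.20) = 0.603930
P(Tracking loop lost) [OR] = 1 − (1−0.30) × (1−0.36) × (1−0.11) = 0.601280
P(Backup chain down) [OR] = 1 − (1−0.603930) × (1−0.601280) = 0.842079
P(Satellite uplink lost) [OR] = 1 − (1−0.086056) × (1−0.842079) = 0.855669
Rounded to 4 decimal places: P(Satellite uplink lost) ≈ 0.8557.

0.8557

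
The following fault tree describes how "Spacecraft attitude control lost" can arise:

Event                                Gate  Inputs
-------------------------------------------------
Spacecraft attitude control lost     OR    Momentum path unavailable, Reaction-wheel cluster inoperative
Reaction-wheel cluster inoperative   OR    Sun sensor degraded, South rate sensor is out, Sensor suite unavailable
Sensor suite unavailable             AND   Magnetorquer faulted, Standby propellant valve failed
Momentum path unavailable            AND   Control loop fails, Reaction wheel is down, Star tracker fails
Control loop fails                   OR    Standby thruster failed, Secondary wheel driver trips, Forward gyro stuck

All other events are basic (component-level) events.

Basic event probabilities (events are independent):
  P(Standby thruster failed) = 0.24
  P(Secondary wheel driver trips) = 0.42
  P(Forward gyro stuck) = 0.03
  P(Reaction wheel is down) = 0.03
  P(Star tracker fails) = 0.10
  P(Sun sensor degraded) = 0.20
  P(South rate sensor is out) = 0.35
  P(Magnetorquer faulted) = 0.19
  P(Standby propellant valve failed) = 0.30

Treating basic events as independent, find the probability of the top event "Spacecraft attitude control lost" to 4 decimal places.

P(Control loop fails) [OR] = 1 − (1−0.24) × (1−0.42) × (1−0.03) = 0.572424
P(Momentum path unavailable) [AND] = 0.572424 × 0.03 × 0.10 = 0.001717
P(Sensor suite unavailable) [AND] = 0.19 × 0.30 = 0.057000
P(Reaction-wheel cluster inoperative) [OR] = 1 − (1−0.20) × (1−0.35) × (1−0.057000) = 0.509640
P(Spacecraft attitude control lost) [OR] = 1 − (1−0.001717) × (1−0.509640) = 0.510482
Rounded to 4 decimal places: P(Spacecraft attitude control lost) ≈ 0.5105.

0.5105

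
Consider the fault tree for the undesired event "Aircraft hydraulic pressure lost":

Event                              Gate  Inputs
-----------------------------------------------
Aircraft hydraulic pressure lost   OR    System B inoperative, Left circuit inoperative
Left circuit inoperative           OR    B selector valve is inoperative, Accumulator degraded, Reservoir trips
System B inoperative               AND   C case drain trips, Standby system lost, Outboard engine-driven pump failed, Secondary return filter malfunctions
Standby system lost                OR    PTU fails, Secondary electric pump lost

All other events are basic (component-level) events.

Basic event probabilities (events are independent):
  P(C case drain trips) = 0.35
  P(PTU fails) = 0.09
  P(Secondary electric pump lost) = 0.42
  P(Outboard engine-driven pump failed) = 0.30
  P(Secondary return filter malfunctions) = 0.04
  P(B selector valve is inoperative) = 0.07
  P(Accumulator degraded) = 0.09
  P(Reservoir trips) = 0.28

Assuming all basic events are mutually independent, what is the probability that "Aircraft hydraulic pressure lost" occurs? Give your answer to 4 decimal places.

0.3919

P(Standby system lost) [OR] = 1 − (1−0.09) × (1−0.42) = 0.472200
P(System B inoperative) [AND] = 0.35 × 0.472200 × 0.30 × 0.04 = 0.001983
P(Left circuit inoperative) [OR] = 1 − (1−0.07) × (1−0.09) × (1−0.28) = 0.390664
P(Aircraft hydraulic pressure lost) [OR] = 1 − (1−0.001983) × (1−0.390664) = 0.391872
Rounded to 4 decimal places: P(Aircraft hydraulic pressure lost) ≈ 0.3919.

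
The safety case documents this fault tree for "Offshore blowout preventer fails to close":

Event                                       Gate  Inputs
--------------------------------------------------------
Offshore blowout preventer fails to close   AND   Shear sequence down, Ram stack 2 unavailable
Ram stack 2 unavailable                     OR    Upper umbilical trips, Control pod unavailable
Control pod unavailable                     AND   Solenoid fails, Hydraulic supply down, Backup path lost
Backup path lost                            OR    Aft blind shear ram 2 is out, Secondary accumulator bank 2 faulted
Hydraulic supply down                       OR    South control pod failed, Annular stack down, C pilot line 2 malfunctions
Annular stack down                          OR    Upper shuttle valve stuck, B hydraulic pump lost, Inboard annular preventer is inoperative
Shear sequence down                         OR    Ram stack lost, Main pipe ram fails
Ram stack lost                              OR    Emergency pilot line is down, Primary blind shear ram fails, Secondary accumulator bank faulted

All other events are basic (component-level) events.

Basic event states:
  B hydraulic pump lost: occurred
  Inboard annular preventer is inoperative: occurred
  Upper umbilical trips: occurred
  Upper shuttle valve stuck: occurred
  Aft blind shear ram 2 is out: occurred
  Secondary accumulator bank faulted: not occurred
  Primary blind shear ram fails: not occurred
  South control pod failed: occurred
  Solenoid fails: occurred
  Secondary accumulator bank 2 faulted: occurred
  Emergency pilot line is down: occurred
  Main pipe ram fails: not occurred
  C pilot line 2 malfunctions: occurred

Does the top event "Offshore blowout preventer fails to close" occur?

Ram stack lost [OR]: Emergency pilot line is down=occurs, Primary blind shear ram fails=not, Secondary accumulator bank faulted=not → at least one input occurs → occurs.
Shear sequence down [OR]: Ram stack lost=occurs, Main pipe ram fails=not → at least one input occurs → occurs.
Annular stack down [OR]: Upper shuttle valve stuck=occurs, B hydraulic pump lost=occurs, Inboard annular preventer is inoperative=occurs → at least one input occurs → occurs.
Hydraulic supply down [OR]: South control pod failed=occurs, Annular stack down=occurs, C pilot line 2 malfunctions=occurs → at least one input occurs → occurs.
Backup path lost [OR]: Aft blind shear ram 2 is out=occurs, Secondary accumulator bank 2 faulted=occurs → at least one input occurs → occurs.
Control pod unavailable [AND]: Solenoid fails=occurs, Hydraulic supply down=occurs, Backup path lost=occurs → all inputs occur → occurs.
Ram stack 2 unavailable [OR]: Upper umbilical trips=occurs, Control pod unavailable=occurs → at least one input occurs → occurs.
Offshore blowout preventer fails to close [AND]: Shear sequence down=occurs, Ram stack 2 unavailable=occurs → all inputs occur → occurs.

Yes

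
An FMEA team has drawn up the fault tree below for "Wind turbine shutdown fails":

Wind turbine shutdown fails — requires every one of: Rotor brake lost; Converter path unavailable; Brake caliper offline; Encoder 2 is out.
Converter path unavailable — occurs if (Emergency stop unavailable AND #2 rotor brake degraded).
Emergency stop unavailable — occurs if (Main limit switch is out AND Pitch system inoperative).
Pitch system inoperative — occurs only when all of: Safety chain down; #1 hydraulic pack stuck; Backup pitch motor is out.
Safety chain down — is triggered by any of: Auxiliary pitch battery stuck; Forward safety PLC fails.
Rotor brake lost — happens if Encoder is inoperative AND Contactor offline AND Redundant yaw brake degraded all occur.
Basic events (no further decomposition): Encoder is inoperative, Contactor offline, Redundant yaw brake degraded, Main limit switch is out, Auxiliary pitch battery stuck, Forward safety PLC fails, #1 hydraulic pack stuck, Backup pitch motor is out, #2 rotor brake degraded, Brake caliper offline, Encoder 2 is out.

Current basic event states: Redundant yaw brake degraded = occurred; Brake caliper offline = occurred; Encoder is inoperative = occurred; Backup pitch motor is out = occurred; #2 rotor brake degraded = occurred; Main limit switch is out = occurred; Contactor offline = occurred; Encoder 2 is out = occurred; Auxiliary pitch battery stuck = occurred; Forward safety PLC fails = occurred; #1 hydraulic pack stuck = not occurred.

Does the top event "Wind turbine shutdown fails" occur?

No

Rotor brake lost [AND]: Encoder is inoperative=occurs, Contactor offline=occurs, Redundant yaw brake degraded=occurs → all inputs occur → occurs.
Safety chain down [OR]: Auxiliary pitch battery stuck=occurs, Forward safety PLC fails=occurs → at least one input occurs → occurs.
Pitch system inoperative [AND]: Safety chain down=occurs, #1 hydraulic pack stuck=not, Backup pitch motor is out=occurs → not all inputs occur → does not occur.
Emergency stop unavailable [AND]: Main limit switch is out=occurs, Pitch system inoperative=not → not all inputs occur → does not occur.
Converter path unavailable [AND]: Emergency stop unavailable=not, #2 rotor brake degraded=occurs → not all inputs occur → does not occur.
Wind turbine shutdown fails [AND]: Rotor brake lost=occurs, Converter path unavailable=not, Brake caliper offline=occurs, Encoder 2 is out=occurs → not all inputs occur → does not occur.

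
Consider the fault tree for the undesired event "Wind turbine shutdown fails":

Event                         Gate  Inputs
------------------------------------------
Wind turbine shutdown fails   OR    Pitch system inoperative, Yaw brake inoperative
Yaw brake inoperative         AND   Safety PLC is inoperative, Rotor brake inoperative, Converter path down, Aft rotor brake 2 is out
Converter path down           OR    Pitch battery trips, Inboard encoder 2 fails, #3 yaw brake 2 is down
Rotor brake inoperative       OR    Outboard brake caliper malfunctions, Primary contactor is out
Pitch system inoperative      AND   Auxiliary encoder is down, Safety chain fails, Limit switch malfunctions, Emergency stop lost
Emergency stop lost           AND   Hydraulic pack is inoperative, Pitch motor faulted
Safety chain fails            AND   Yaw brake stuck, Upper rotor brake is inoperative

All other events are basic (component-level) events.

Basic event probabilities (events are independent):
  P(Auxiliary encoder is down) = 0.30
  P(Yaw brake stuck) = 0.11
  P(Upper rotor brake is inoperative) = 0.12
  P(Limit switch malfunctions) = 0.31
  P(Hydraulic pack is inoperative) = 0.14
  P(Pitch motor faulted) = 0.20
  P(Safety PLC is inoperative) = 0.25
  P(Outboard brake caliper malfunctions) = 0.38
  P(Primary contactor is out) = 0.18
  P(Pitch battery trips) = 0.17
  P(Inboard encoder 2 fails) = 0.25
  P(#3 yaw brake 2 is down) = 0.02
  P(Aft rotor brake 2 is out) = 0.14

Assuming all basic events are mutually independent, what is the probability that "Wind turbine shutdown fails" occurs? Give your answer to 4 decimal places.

0.0067

P(Safety chain fails) [AND] = 0.11 × 0.12 = 0.013200
P(Emergency stop lost) [AND] = 0.14 × 0.20 = 0.028000
P(Pitch system inoperative) [AND] = 0.30 × 0.013200 × 0.31 × 0.028000 = 0.000034
P(Rotor brake inoperative) [OR] = 1 − (1−0.38) × (1−0.18) = 0.491600
P(Converter path down) [OR] = 1 − (1−0.17) × (1−0.25) × (1−0.02) = 0.389950
P(Yaw brake inoperative) [AND] = 0.25 × 0.491600 × 0.389950 × 0.14 = 0.006709
P(Wind turbine shutdown fails) [OR] = 1 − (1−0.000034) × (1−0.006709) = 0.006743
Rounded to 4 decimal places: P(Wind turbine shutdown fails) ≈ 0.0067.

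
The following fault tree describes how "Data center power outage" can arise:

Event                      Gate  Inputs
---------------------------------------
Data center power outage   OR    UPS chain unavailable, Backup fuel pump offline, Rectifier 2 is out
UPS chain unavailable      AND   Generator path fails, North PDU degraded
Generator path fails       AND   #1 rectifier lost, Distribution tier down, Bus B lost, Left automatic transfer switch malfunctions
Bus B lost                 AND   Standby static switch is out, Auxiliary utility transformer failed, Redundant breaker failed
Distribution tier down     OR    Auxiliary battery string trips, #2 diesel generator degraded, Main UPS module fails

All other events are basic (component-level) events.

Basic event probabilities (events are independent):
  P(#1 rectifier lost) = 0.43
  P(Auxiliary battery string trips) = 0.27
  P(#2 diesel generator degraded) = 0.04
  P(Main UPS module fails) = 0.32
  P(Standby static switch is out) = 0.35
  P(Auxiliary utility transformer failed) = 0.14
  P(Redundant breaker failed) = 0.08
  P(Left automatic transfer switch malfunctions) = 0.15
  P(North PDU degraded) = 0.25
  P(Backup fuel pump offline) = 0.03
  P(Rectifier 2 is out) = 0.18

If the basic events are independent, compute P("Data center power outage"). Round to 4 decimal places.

0.2046

P(Distribution tier down) [OR] = 1 − (1−0.27) × (1−0.04) × (1−0.32) = 0.523456
P(Bus B lost) [AND] = 0.35 × 0.14 × 0.08 = 0.003920
P(Generator path fails) [AND] = 0.43 × 0.523456 × 0.003920 × 0.15 = 0.000132
P(UPS chain unavailable) [AND] = 0.000132 × 0.25 = 0.000033
P(Data center power outage) [OR] = 1 − (1−0.000033) × (1−0.03) × (1−0.18) = 0.204626
Rounded to 4 decimal places: P(Data center power outage) ≈ 0.2046.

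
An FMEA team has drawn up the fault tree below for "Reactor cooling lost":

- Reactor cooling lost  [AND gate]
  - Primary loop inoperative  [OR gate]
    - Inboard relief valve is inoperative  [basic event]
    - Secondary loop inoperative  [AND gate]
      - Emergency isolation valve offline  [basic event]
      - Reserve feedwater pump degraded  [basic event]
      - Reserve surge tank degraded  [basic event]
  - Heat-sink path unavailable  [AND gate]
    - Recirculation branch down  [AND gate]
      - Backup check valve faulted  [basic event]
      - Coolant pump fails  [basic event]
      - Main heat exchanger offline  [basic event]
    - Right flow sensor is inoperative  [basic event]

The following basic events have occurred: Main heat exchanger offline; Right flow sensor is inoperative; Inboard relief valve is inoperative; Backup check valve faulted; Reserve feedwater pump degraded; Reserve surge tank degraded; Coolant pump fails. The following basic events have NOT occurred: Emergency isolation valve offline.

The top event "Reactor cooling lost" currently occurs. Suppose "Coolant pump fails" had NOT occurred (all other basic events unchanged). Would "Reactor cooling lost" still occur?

No

Counterfactual: set "Coolant pump fails" to not occurred.
Secondary loop inoperative [AND]: Emergency isolation valve offline=not, Reserve feedwater pump degraded=occurs, Reserve surge tank degraded=occurs → not all inputs occur → does not occur.
Primary loop inoperative [OR]: Inboard relief valve is inoperative=occurs, Secondary loop inoperative=not → at least one input occurs → occurs.
Recirculation branch down [AND]: Backup check valve faulted=occurs, Coolant pump fails=not, Main heat exchanger offline=occurs → not all inputs occur → does not occur.
Heat-sink path unavailable [AND]: Recirculation branch down=not, Right flow sensor is inoperative=occurs → not all inputs occur → does not occur.
Reactor cooling lost [AND]: Primary loop inoperative=occurs, Heat-sink path unavailable=not → not all inputs occur → does not occur.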